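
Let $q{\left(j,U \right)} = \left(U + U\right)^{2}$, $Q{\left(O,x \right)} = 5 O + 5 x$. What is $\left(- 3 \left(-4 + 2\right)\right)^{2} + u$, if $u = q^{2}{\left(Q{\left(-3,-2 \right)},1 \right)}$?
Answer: $52$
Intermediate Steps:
$q{\left(j,U \right)} = 4 U^{2}$ ($q{\left(j,U \right)} = \left(2 U\right)^{2} = 4 U^{2}$)
$u = 16$ ($u = \left(4 \cdot 1^{2}\right)^{2} = \left(4 \cdot 1\right)^{2} = 4^{2} = 16$)
$\left(- 3 \left(-4 + 2\right)\right)^{2} + u = \left(- 3 \left(-4 + 2\right)\right)^{2} + 16 = \left(\left(-3\right) \left(-2\right)\right)^{2} + 16 = 6^{2} + 16 = 36 + 16 = 52$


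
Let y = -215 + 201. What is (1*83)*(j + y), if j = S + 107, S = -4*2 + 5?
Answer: 7470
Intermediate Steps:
y = -14
S = -3 (S = -8 + 5 = -3)
j = 104 (j = -3 + 107 = 104)
(1*83)*(j + y) = (1*83)*(104 - 14) = 83*90 = 7470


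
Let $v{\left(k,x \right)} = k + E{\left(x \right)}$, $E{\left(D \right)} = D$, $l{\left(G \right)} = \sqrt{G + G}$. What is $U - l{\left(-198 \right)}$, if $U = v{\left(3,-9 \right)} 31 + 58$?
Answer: $-128 - 6 i \sqrt{11} \approx -128.0 - 19.9 i$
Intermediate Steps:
$l{\left(G \right)} = \sqrt{2} \sqrt{G}$ ($l{\left(G \right)} = \sqrt{2 G} = \sqrt{2} \sqrt{G}$)
$v{\left(k,x \right)} = k + x$
$U = -128$ ($U = \left(3 - 9\right) 31 + 58 = \left(-6\right) 31 + 58 = -186 + 58 = -128$)
$U - l{\left(-198 \right)} = -128 - \sqrt{2} \sqrt{-198} = -128 - \sqrt{2} \cdot 3 i \sqrt{22} = -128 - 6 i \sqrt{11}$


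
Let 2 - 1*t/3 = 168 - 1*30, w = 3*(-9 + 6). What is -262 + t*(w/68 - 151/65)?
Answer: 48088/65 ≈ 739.82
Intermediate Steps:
w = -9 (w = 3*(-3) = -9)
t = -408 (t = 6 - 3*(168 - 1*30) = 6 - 3*(168 - 30) = 6 - 3*138 = 6 - 414 = -408)
-262 + t*(w/68 - 151/65) = -262 - 408*(-9/68 - 151/65) = -262 - 408*(-10853/4420) = -262 + 65118/65 = 48088/65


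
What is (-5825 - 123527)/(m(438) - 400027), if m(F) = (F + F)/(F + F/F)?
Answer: 2988712/9242683 ≈ 0.32336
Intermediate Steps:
m(F) = 2*F/(1 + F) (m(F) = (2*F)/(F + 1) = (2*F)/(1 + F) = 2*F/(1 + F))
(-5825 - 123527)/(m(438) - 400027) = (-5825 - 123527)/(2*438/(1 + 438) - 400027) = -129352/(2*438/439 - 400027) = -129352/(2*438*(1/439) - 400027) = -129352/(876/439 - 400027) = -129352/(-175610977/439) = -129352*(-439/175610977) = 2988712/9242683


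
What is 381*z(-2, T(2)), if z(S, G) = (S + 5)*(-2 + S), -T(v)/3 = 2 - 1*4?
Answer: -4572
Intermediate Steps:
T(v) = 6 (T(v) = -3*(2 - 1*4) = -3*(2 - 4) = -3*(-2) = 6)
z(S, G) = (-2 + S)*(5 + S) (z(S, G) = (5 + S)*(-2 + S) = (-2 + S)*(5 + S))
381*z(-2, T(2)) = 381*(-10 + (-2)² + 3*(-2)) = 381*(-10 + 4 - 6) = 381*(-12) = -4572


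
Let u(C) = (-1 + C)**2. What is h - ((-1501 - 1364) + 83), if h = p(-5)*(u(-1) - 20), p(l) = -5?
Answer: 2862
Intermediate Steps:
h = 80 (h = -5*((-1 - 1)**2 - 20) = -5*((-2)**2 - 20) = -5*(4 - 20) = -5*(-16) = 80)
h - ((-1501 - 1364) + 83) = 80 - ((-1501 - 1364) + 83) = 80 - (-2865 + 83) = 80 - 1*(-2782) = 80 + 2782 = 2862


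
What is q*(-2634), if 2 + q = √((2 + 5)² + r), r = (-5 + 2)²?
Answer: 5268 - 2634*√58 ≈ -14792.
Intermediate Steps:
r = 9 (r = (-3)² = 9)
q = -2 + √58 (q = -2 + √((2 + 5)² + 9) = -2 + √(7² + 9) = -2 + √(49 + 9) = -2 + √58 ≈ 5.6158)
q*(-2634) = (-2 + √58)*(-2634) = 5268 - 2634*√58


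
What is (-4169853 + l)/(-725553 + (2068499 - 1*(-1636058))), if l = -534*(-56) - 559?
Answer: -1035127/744751 ≈ -1.3899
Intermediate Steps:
l = 29345 (l = 29904 - 559 = 29345)
(-4169853 + l)/(-725553 + (2068499 - 1*(-1636058))) = (-4169853 + 29345)/(-725553 + (2068499 - 1*(-1636058))) = -4140508/(-725553 + (2068499 + 1636058)) = -4140508/(-725553 + 3704557) = -4140508/2979004 = -4140508*1/2979004 = -1035127/744751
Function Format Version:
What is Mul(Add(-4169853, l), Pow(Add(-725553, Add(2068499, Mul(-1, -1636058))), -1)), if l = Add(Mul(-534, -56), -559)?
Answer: Rational(-1035127, 744751) ≈ -1.3899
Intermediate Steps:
l = 29345 (l = Add(29904, -559) = 29345)
Mul(Add(-4169853, l), Pow(Add(-725553, Add(2068499, Mul(-1, -1636058))), -1)) = Mul(Add(-4169853, 29345), Pow(Add(-725553, Add(2068499, Mul(-1, -1636058))), -1)) = Mul(-4140508, Pow(Add(-725553, Add(2068499, 1636058)), -1)) = Mul(-4140508, Pow(Add(-725553, 3704557), -1)) = Mul(-4140508, Pow(2979004, -1)) = Mul(-4140508, Rational(1, 2979004)) = Rational(-1035127, 744751)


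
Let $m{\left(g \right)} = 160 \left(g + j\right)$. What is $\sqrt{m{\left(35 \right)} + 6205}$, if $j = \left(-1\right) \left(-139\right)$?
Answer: $\sqrt{34045} \approx 184.51$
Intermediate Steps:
$j = 139$
$m{\left(g \right)} = 22240 + 160 g$ ($m{\left(g \right)} = 160 \left(g + 139\right) = 160 \left(139 + g\right) = 22240 + 160 g$)
$\sqrt{m{\left(35 \right)} + 6205} = \sqrt{\left(22240 + 160 \cdot 35\right) + 6205} = \sqrt{\left(22240 + 5600\right) + 6205} = \sqrt{27840 + 6205} = \sqrt{34045}$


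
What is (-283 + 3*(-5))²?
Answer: 88804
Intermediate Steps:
(-283 + 3*(-5))² = (-283 - 15)² = (-298)² = 88804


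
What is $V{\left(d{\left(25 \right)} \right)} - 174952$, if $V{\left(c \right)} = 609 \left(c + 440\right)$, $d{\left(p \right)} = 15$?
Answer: $102143$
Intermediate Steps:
$V{\left(c \right)} = 267960 + 609 c$ ($V{\left(c \right)} = 609 \left(440 + c\right) = 267960 + 609 c$)
$V{\left(d{\left(25 \right)} \right)} - 174952 = \left(267960 + 609 \cdot 15\right) - 174952 = \left(267960 + 9135\right) - 174952 = 277095 - 174952 = 102143$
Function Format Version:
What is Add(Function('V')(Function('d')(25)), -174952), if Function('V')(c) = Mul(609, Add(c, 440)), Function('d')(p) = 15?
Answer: 102143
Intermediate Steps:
Function('V')(c) = Add(267960, Mul(609, c)) (Function('V')(c) = Mul(609, Add(440, c)) = Add(267960, Mul(609, c)))
Add(Function('V')(Function('d')(25)), -174952) = Add(Add(267960, Mul(609, 15)), -174952) = Add(Add(267960, 9135), -174952) = Add(277095, -174952) = 102143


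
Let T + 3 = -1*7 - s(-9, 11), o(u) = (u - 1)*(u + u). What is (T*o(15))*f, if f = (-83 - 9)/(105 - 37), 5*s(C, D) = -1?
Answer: 94668/17 ≈ 5568.7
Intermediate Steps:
s(C, D) = -⅕ (s(C, D) = (⅕)*(-1) = -⅕)
o(u) = 2*u*(-1 + u) (o(u) = (-1 + u)*(2*u) = 2*u*(-1 + u))
f = -23/17 (f = -92/68 = -92*1/68 = -23/17 ≈ -1.3529)
T = -49/5 (T = -3 + (-1*7 - 1*(-⅕)) = -3 + (-7 + ⅕) = -3 - 34/5 = -49/5 ≈ -9.8000)
(T*o(15))*f = -98*15*(-1 + 15)/5*(-23/17) = -98*15*14/5*(-23/17) = -49/5*420*(-23/17) = -4116*(-23/17) = 94668/17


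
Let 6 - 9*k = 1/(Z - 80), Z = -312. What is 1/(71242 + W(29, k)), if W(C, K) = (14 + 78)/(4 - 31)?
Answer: 27/1923442 ≈ 1.4037e-5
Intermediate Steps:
k = 2353/3528 (k = 2/3 - 1/(9*(-312 - 80)) = 2/3 - 1/9/(-392) = 2/3 - 1/9*(-1/392) = 2/3 + 1/3528 = 2353/3528 ≈ 0.66695)
W(C, K) = -92/27 (W(C, K) = 92/(-27) = 92*(-1/27) = -92/27)
1/(71242 + W(29, k)) = 1/(71242 - 92/27) = 1/(1923442/27) = 27/1923442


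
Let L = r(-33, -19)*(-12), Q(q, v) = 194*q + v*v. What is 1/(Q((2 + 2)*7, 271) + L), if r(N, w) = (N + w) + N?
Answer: 1/79893 ≈ 1.2517e-5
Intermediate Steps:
r(N, w) = w + 2*N
Q(q, v) = v² + 194*q (Q(q, v) = 194*q + v² = v² + 194*q)
L = 1020 (L = (-19 + 2*(-33))*(-12) = (-19 - 66)*(-12) = -85*(-12) = 1020)
1/(Q((2 + 2)*7, 271) + L) = 1/((271² + 194*((2 + 2)*7)) + 1020) = 1/((73441 + 194*(4*7)) + 1020) = 1/((73441 + 194*28) + 1020) = 1/((73441 + 5432) + 1020) = 1/(78873 + 1020) = 1/79893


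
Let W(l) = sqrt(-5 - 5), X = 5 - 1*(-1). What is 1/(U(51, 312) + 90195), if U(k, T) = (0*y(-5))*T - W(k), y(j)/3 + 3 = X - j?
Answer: 18039/1627027607 + I*sqrt(10)/8135138035 ≈ 1.1087e-5 + 3.8872e-10*I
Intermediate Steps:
X = 6 (X = 5 + 1 = 6)
W(l) = I*sqrt(10) (W(l) = sqrt(-10) = I*sqrt(10))
y(j) = 9 - 3*j (y(j) = -9 + 3*(6 - j) = -9 + (18 - 3*j) = 9 - 3*j)
U(k, T) = -I*sqrt(10) (U(k, T) = (0*(9 - 3*(-5)))*T - I*sqrt(10) = (0*(9 + 15))*T - I*sqrt(10) = (0*24)*T - I*sqrt(10) = 0*T - I*sqrt(10) = 0 - I*sqrt(10) = -I*sqrt(10))
1/(U(51, 312) + 90195) = 1/(-I*sqrt(10) + 90195) = 1/(90195 - I*sqrt(10))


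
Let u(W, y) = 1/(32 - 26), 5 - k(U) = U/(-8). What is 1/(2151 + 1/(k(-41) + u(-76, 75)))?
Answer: 1/2175 ≈ 0.00045977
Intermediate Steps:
k(U) = 5 + U/8 (k(U) = 5 - U/(-8) = 5 - U*(-1)/8 = 5 - (-1)*U/8 = 5 + U/8)
u(W, y) = ⅙ (u(W, y) = 1/6 = ⅙)
1/(2151 + 1/(k(-41) + u(-76, 75))) = 1/(2151 + 1/((5 + (⅛)*(-41)) + ⅙)) = 1/(2151 + 1/((5 - 41/8) + ⅙)) = 1/(2151 + 1/(-⅛ + ⅙)) = 1/(2151 + 1/(1/24)) = 1/(2151 + 24) = 1/2175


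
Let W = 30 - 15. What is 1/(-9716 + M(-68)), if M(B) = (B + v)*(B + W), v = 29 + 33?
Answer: -1/9398 ≈ -0.00010641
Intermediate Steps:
W = 15
v = 62
M(B) = (15 + B)*(62 + B) (M(B) = (B + 62)*(B + 15) = (62 + B)*(15 + B) = (15 + B)*(62 + B))
1/(-9716 + M(-68)) = 1/(-9716 + (930 + (-68)² + 77*(-68))) = 1/(-9716 + (930 + 4624 - 5236)) = 1/(-9716 + 318) = 1/(-9398) = -1/9398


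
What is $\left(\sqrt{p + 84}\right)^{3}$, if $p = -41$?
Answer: $43 \sqrt{43} \approx 281.97$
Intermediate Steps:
$\left(\sqrt{p + 84}\right)^{3} = \left(\sqrt{-41 + 84}\right)^{3} = \left(\sqrt{43}\right)^{3} = 43 \sqrt{43}$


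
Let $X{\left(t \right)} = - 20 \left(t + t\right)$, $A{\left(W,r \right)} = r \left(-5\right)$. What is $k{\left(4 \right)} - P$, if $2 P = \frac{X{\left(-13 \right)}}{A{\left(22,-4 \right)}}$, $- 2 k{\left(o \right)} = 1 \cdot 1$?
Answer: $- \frac{27}{2} \approx -13.5$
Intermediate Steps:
$k{\left(o \right)} = - \frac{1}{2}$ ($k{\left(o \right)} = - \frac{1 \cdot 1}{2} = \left(- \frac{1}{2}\right) 1 = - \frac{1}{2}$)
$A{\left(W,r \right)} = - 5 r$
$X{\left(t \right)} = - 40 t$ ($X{\left(t \right)} = - 20 \cdot 2 t = - 40 t$)
$P = 13$ ($P = \frac{\left(-40\right) \left(-13\right) \frac{1}{\left(-5\right) \left(-4\right)}}{2} = \frac{520 \cdot \frac{1}{20}}{2} = \frac{1}{2} \cdot 26 = 13$)
$k{\left(4 \right)} - P = - \frac{1}{2} - 13 = - \frac{27}{2}$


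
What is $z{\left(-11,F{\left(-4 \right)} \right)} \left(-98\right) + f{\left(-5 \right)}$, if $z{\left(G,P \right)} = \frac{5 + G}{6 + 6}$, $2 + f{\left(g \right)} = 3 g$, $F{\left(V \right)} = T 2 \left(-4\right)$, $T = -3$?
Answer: $32$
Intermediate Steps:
$F{\left(V \right)} = 24$ ($F{\left(V \right)} = \left(-3\right) 2 \left(-4\right) = \left(-6\right) \left(-4\right) = 24$)
$f{\left(g \right)} = -2 + 3 g$
$z{\left(G,P \right)} = \frac{5}{12} + \frac{G}{12}$ ($z{\left(G,P \right)} = \frac{5 + G}{12} = \left(5 + G\right) \frac{1}{12} = \frac{5}{12} + \frac{G}{12}$)
$z{\left(-11,F{\left(-4 \right)} \right)} \left(-98\right) + f{\left(-5 \right)} = \left(\frac{5}{12} + \frac{1}{12} \left(-11\right)\right) \left(-98\right) + \left(-2 + 3 \left(-5\right)\right) = \left(\frac{5}{12} - \frac{11}{12}\right) \left(-98\right) - 17 = \left(- \frac{1}{2}\right) \left(-98\right) - 17 = 49 - 17 = 32$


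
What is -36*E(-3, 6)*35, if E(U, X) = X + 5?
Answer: -13860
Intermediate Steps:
E(U, X) = 5 + X
-36*E(-3, 6)*35 = -36*(5 + 6)*35 = -36*11*35 = -396*35 = -13860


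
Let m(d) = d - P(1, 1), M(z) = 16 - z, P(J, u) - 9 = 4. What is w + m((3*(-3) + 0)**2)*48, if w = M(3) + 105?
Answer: 3382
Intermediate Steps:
P(J, u) = 13 (P(J, u) = 9 + 4 = 13)
w = 118 (w = (16 - 1*3) + 105 = (16 - 3) + 105 = 13 + 105 = 118)
m(d) = -13 + d (m(d) = d - 1*13 = d - 13 = -13 + d)
w + m((3*(-3) + 0)**2)*48 = 118 + (-13 + (3*(-3) + 0)**2)*48 = 118 + (-13 + (-9 + 0)**2)*48 = 118 + (-13 + (-9)**2)*48 = 118 + (-13 + 81)*48 = 118 + 68*48 = 118 + 3264 = 3382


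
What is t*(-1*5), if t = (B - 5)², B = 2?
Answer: -45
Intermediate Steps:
t = 9 (t = (2 - 5)² = (-3)² = 9)
t*(-1*5) = 9*(-1*5) = 9*(-5) = -45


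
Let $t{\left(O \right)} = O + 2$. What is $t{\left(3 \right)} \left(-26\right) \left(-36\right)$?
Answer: $4680$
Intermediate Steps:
$t{\left(O \right)} = 2 + O$
$t{\left(3 \right)} \left(-26\right) \left(-36\right) = \left(2 + 3\right) \left(-26\right) \left(-36\right) = 5 \left(-26\right) \left(-36\right) = \left(-130\right) \left(-36\right) = 4680$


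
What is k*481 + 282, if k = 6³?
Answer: 104178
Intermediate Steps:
k = 216
k*481 + 282 = 216*481 + 282 = 103896 + 282 = 104178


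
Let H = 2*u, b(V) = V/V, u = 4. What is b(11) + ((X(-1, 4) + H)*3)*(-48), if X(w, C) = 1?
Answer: -1295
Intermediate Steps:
b(V) = 1
H = 8 (H = 2*4 = 8)
b(11) + ((X(-1, 4) + H)*3)*(-48) = 1 + ((1 + 8)*3)*(-48) = 1 + (9*3)*(-48) = 1 + 27*(-48) = 1 - 1296 = -1295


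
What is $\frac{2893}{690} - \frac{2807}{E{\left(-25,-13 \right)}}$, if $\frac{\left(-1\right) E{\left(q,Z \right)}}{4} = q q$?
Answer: $\frac{916933}{172500} \approx 5.3156$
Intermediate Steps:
$E{\left(q,Z \right)} = - 4 q^{2}$ ($E{\left(q,Z \right)} = - 4 q q = - 4 q^{2}$)
$\frac{2893}{690} - \frac{2807}{E{\left(-25,-13 \right)}} = \frac{2893}{690} - \frac{2807}{\left(-4\right) \left(-25\right)^{2}} = 2893 \cdot \frac{1}{690} - \frac{2807}{\left(-4\right) 625} = \frac{2893}{690} - \frac{2807}{-2500} = \frac{2893}{690} - - \frac{2807}{2500} = \frac{2893}{690} + \frac{2807}{2500} = \frac{916933}{172500}$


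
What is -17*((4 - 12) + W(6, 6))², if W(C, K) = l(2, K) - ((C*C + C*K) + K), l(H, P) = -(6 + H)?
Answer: -150212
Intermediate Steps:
l(H, P) = -6 - H
W(C, K) = -8 - K - C² - C*K (W(C, K) = (-6 - 1*2) - ((C*C + C*K) + K) = (-6 - 2) - ((C² + C*K) + K) = -8 - (K + C² + C*K) = -8 + (-K - C² - C*K) = -8 - K - C² - C*K)
-17*((4 - 12) + W(6, 6))² = -17*((4 - 12) + (-8 - 1*6 - 1*6² - 1*6*6))² = -17*(-8 + (-8 - 6 - 1*36 - 36))² = -17*(-8 + (-8 - 6 - 36 - 36))² = -17*(-8 - 86)² = -17*(-94)² = -17*8836 = -150212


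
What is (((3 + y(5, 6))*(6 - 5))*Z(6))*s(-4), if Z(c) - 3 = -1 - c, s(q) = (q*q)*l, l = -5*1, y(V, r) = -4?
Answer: -320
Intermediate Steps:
l = -5
s(q) = -5*q² (s(q) = (q*q)*(-5) = q²*(-5) = -5*q²)
Z(c) = 2 - c (Z(c) = 3 + (-1 - c) = 2 - c)
(((3 + y(5, 6))*(6 - 5))*Z(6))*s(-4) = (((3 - 4)*(6 - 5))*(2 - 1*6))*(-5*(-4)²) = ((-1*1)*(2 - 6))*(-5*16) = -1*(-4)*(-80) = 4*(-80) = -320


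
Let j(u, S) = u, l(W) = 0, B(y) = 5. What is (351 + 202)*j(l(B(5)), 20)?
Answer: 0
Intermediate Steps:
(351 + 202)*j(l(B(5)), 20) = (351 + 202)*0 = 553*0 = 0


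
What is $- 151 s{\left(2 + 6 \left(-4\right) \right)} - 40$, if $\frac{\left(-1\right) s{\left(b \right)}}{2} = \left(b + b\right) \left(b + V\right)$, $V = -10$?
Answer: $425176$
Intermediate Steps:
$s{\left(b \right)} = - 4 b \left(-10 + b\right)$ ($s{\left(b \right)} = - 2 \left(b + b\right) \left(b - 10\right) = - 2 \cdot 2 b \left(-10 + b\right) = - 4 b \left(-10 + b\right)$)
$- 151 s{\left(2 + 6 \left(-4\right) \right)} - 40 = - 151 \cdot 4 \left(2 + 6 \left(-4\right)\right) \left(10 - \left(2 + 6 \left(-4\right)\right)\right) - 40 = - 151 \cdot 4 \left(2 - 24\right) \left(10 - \left(2 - 24\right)\right) - 40 = - 151 \cdot 4 \left(-22\right) \left(10 - -22\right) - 40 = - 151 \cdot 4 \left(-22\right) \left(10 + 22\right) - 40 = - 151 \cdot 4 \left(-22\right) 32 - 40 = \left(-151\right) \left(-2816\right) - 40 = 425216 - 40 = 425176$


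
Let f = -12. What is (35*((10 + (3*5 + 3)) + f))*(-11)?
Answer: -6160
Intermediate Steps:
(35*((10 + (3*5 + 3)) + f))*(-11) = (35*((10 + (3*5 + 3)) - 12))*(-11) = (35*((10 + (15 + 3)) - 12))*(-11) = (35*((10 + 18) - 12))*(-11) = (35*(28 - 12))*(-11) = (35*16)*(-11) = 560*(-11) = -6160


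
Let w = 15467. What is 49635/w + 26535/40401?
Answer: 805240160/208294089 ≈ 3.8659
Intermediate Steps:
49635/w + 26535/40401 = 49635/15467 + 26535/40401 = 49635*(1/15467) + 26535*(1/40401) = 49635/15467 + 8845/13467 = 805240160/208294089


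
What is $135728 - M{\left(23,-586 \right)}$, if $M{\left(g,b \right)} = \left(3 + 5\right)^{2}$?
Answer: $135664$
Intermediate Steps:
$M{\left(g,b \right)} = 64$ ($M{\left(g,b \right)} = 8^{2} = 64$)
$135728 - M{\left(23,-586 \right)} = 135728 - 64 = 135664$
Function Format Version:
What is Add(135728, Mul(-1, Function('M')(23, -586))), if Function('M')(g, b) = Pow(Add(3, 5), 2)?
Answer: 135664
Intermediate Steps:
Function('M')(g, b) = 64 (Function('M')(g, b) = Pow(8, 2) = 64)
Add(135728, Mul(-1, Function('M')(23, -586))) = Add(135728, Mul(-1, 64)) = Add(135728, -64) = 135664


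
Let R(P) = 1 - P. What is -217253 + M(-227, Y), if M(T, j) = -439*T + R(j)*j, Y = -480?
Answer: -348480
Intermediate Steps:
M(T, j) = -439*T + j*(1 - j) (M(T, j) = -439*T + (1 - j)*j = -439*T + j*(1 - j))
-217253 + M(-227, Y) = -217253 + (-480 - 1*(-480)**2 - 439*(-227)) = -217253 + (-480 - 1*230400 + 99653) = -217253 + (-480 - 230400 + 99653) = -217253 - 131227 = -348480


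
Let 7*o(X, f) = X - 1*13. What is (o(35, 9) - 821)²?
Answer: 32775625/49 ≈ 6.6889e+5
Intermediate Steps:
o(X, f) = -13/7 + X/7 (o(X, f) = (X - 1*13)/7 = (X - 13)/7 = (-13 + X)/7 = -13/7 + X/7)
(o(35, 9) - 821)² = ((-13/7 + (⅐)*35) - 821)² = ((-13/7 + 5) - 821)² = (22/7 - 821)² = (-5725/7)² = 32775625/49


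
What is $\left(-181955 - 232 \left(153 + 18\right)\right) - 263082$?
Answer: $-484709$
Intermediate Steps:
$\left(-181955 - 232 \left(153 + 18\right)\right) - 263082 = \left(-181955 - 39672\right) - 263082 = -221627 - 263082 = -484709$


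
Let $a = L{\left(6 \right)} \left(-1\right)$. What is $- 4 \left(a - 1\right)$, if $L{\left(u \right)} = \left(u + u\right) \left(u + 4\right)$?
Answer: $484$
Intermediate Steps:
$L{\left(u \right)} = 2 u \left(4 + u\right)$
$a = -120$ ($a = 2 \cdot 6 \left(4 + 6\right) \left(-1\right) = 2 \cdot 6 \cdot 10 \left(-1\right) = 120 \left(-1\right) = -120$)
$- 4 \left(a - 1\right) = - 4 \left(-120 - 1\right) = \left(-4\right) \left(-121\right) = 484$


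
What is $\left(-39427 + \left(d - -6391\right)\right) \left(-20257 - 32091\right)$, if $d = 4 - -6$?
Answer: $1728845048$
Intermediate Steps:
$d = 10$ ($d = 4 + 6 = 10$)
$\left(-39427 + \left(d - -6391\right)\right) \left(-20257 - 32091\right) = \left(-39427 + \left(10 - -6391\right)\right) \left(-20257 - 32091\right) = \left(-39427 + \left(10 + 6391\right)\right) \left(-52348\right) = \left(-39427 + 6401\right) \left(-52348\right) = \left(-33026\right) \left(-52348\right) = 1728845048$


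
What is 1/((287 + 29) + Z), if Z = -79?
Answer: 1/237 ≈ 0.0042194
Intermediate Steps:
1/((287 + 29) + Z) = 1/((287 + 29) - 79) = 1/(316 - 79) = 1/237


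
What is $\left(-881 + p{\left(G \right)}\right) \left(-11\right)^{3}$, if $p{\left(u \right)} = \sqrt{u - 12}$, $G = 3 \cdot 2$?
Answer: $1172611 - 1331 i \sqrt{6} \approx 1.1726 \cdot 10^{6} - 3260.3 i$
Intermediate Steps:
$G = 6$
$p{\left(u \right)} = \sqrt{-12 + u}$
$\left(-881 + p{\left(G \right)}\right) \left(-11\right)^{3} = \left(-881 + \sqrt{-12 + 6}\right) \left(-11\right)^{3} = \left(-881 + \sqrt{-6}\right) \left(-1331\right) = \left(-881 + i \sqrt{6}\right) \left(-1331\right) = 1172611 - 1331 i \sqrt{6}$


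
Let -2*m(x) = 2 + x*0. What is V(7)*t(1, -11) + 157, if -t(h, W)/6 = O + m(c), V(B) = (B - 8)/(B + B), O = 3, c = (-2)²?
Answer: 1105/7 ≈ 157.86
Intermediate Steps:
c = 4
V(B) = (-8 + B)/(2*B) (V(B) = (-8 + B)/((2*B)) = (-8 + B)*(1/(2*B)) = (-8 + B)/(2*B))
m(x) = -1 (m(x) = -(2 + x*0)/2 = -(2 + 0)/2 = -½*2 = -1)
t(h, W) = -12 (t(h, W) = -6*(3 - 1) = -6*2 = -12)
V(7)*t(1, -11) + 157 = ((½)*(-8 + 7)/7)*(-12) + 157 = ((½)*(⅐)*(-1))*(-12) + 157 = -1/14*(-12) + 157 = 6/7 + 157 = 1105/7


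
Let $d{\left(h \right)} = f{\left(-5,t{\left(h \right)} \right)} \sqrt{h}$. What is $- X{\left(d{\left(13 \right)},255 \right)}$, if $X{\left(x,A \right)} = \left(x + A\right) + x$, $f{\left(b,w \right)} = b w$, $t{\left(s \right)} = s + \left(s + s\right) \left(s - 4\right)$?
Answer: $-255 + 2470 \sqrt{13} \approx 8650.7$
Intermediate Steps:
$t{\left(s \right)} = s + 2 s \left(-4 + s\right)$
$d{\left(h \right)} = - 5 h^{\frac{3}{2}} \left(-7 + 2 h\right)$ ($d{\left(h \right)} = - 5 h \left(-7 + 2 h\right) \sqrt{h} = - 5 h^{\frac{3}{2}} \left(-7 + 2 h\right)$)
$X{\left(x,A \right)} = A + 2 x$ ($X{\left(x,A \right)} = \left(A + x\right) + x = A + 2 x$)
$- X{\left(d{\left(13 \right)},255 \right)} = - (255 + 2 \cdot 13^{\frac{3}{2}} \left(35 - 130\right)) = - (255 + 2 \cdot 13 \sqrt{13} \left(35 - 130\right)) = - (255 + 2 \cdot 13 \sqrt{13} \left(-95\right)) = - (255 + 2 \left(- 1235 \sqrt{13}\right)) = - (255 - 2470 \sqrt{13}) = -255 + 2470 \sqrt{13}$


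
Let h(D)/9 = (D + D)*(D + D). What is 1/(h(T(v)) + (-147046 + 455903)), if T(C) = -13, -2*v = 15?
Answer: 1/314941 ≈ 3.1752e-6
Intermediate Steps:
v = -15/2 (v = -½*15 = -15/2 ≈ -7.5000)
h(D) = 36*D² (h(D) = 9*((D + D)*(D + D)) = 9*((2*D)*(2*D)) = 9*(4*D²) = 36*D²)
1/(h(T(v)) + (-147046 + 455903)) = 1/(36*(-13)² + (-147046 + 455903)) = 1/(36*169 + 308857) = 1/(6084 + 308857) = 1/314941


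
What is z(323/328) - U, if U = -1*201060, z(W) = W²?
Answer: 21630943369/107584 ≈ 2.0106e+5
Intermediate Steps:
U = -201060
z(323/328) - U = (323/328)² - 1*(-201060) = (323*(1/328))² + 201060 = (323/328)² + 201060 = 104329/107584 + 201060 = 21630943369/107584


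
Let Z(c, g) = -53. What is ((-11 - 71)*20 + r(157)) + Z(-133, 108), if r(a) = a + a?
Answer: -1379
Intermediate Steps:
r(a) = 2*a
((-11 - 71)*20 + r(157)) + Z(-133, 108) = ((-11 - 71)*20 + 2*157) - 53 = (-82*20 + 314) - 53 = (-1640 + 314) - 53 = -1326 - 53 = -1379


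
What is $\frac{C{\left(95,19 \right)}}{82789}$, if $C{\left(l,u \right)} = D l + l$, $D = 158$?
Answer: $\frac{15105}{82789} \approx 0.18245$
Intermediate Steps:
$C{\left(l,u \right)} = 159 l$ ($C{\left(l,u \right)} = 158 l + l = 159 l$)
$\frac{C{\left(95,19 \right)}}{82789} = \frac{159 \cdot 95}{82789} = 15105 \cdot \frac{1}{82789} = \frac{15105}{82789}$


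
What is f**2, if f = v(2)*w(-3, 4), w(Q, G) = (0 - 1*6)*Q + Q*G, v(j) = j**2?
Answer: 576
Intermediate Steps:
w(Q, G) = -6*Q + G*Q (w(Q, G) = (0 - 6)*Q + G*Q = -6*Q + G*Q)
f = 24 (f = 2**2*(-3*(-6 + 4)) = 4*(-3*(-2)) = 4*6 = 24)
f**2 = 24**2 = 576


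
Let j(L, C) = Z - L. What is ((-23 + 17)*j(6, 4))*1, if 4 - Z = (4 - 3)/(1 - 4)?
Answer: 10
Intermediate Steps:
Z = 13/3 (Z = 4 - (4 - 3)/(1 - 4) = 4 - 1/(-3) = 4 - (-1)/3 = 4 - 1*(-⅓) = 4 + ⅓ = 13/3 ≈ 4.3333)
j(L, C) = 13/3 - L
((-23 + 17)*j(6, 4))*1 = ((-23 + 17)*(13/3 - 1*6))*1 = -6*(13/3 - 6)*1 = -6*(-5/3)*1 = 10*1 = 10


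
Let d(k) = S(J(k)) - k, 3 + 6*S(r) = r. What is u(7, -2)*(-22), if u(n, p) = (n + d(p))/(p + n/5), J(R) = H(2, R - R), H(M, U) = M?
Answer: 2915/9 ≈ 323.89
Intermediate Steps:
J(R) = 2
S(r) = -½ + r/6
d(k) = -⅙ - k (d(k) = (-½ + (⅙)*2) - k = (-½ + ⅓) - k = -⅙ - k)
u(n, p) = (-⅙ + n - p)/(p + n/5) (u(n, p) = (n + (-⅙ - p))/(p + n/5) = (-⅙ + n - p)/(p + n*(⅕)) = (-⅙ + n - p)/(p + n/5))
u(7, -2)*(-22) = (5*(-1 - 6*(-2) + 6*7)/(6*(7 + 5*(-2))))*(-22) = (5*(-1 + 12 + 42)/(6*(7 - 10)))*(-22) = ((⅚)*53/(-3))*(-22) = ((⅚)*(-⅓)*53)*(-22) = -265/18*(-22) = 2915/9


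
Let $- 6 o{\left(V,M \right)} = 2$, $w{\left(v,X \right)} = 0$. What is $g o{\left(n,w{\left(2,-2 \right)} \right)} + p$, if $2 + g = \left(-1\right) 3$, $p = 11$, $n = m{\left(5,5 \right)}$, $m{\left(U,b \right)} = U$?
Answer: $\frac{38}{3} \approx 12.667$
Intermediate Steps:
$n = 5$
$o{\left(V,M \right)} = - \frac{1}{3}$ ($o{\left(V,M \right)} = \left(- \frac{1}{6}\right) 2 = - \frac{1}{3}$)
$g = -5$ ($g = -2 - 3 = -5$)
$g o{\left(n,w{\left(2,-2 \right)} \right)} + p = \left(-5\right) \left(- \frac{1}{3}\right) + 11 = \frac{5}{3} + 11 = \frac{38}{3}$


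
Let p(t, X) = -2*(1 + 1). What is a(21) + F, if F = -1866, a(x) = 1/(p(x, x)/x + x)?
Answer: -815421/437 ≈ -1866.0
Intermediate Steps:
p(t, X) = -4 (p(t, X) = -2*2 = -4)
a(x) = 1/(x - 4/x) (a(x) = 1/(-4/x + x) = 1/(x - 4/x))
a(21) + F = 21/(-4 + 21**2) - 1866 = 21/(-4 + 441) - 1866 = 21/437 - 1866 = -815421/437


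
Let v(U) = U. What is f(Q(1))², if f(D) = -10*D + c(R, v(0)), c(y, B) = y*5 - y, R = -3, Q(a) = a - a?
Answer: 144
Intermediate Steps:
Q(a) = 0
c(y, B) = 4*y (c(y, B) = 5*y - y = 4*y)
f(D) = -12 - 10*D (f(D) = -10*D + 4*(-3) = -10*D - 12 = -12 - 10*D)
f(Q(1))² = (-12 - 10*0)² = (-12 + 0)² = (-12)² = 144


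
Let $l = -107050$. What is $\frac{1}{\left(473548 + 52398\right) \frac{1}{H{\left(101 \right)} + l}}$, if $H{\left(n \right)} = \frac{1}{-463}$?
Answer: $- \frac{49564151}{243512998} \approx -0.20354$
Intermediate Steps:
$H{\left(n \right)} = - \frac{1}{463}$
$\frac{1}{\left(473548 + 52398\right) \frac{1}{H{\left(101 \right)} + l}} = \frac{1}{\left(473548 + 52398\right) \frac{1}{- \frac{1}{463} - 107050}} = \frac{1}{525946 \frac{1}{- \frac{49564151}{463}}} = \frac{1}{525946 \left(- \frac{463}{49564151}\right)} = \frac{1}{- \frac{243512998}{49564151}} = - \frac{49564151}{243512998}$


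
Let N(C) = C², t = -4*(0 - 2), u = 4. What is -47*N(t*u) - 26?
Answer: -48154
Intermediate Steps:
t = 8 (t = -4*(-2) = 8)
-47*N(t*u) - 26 = -47*(8*4)² - 26 = -47*32² - 26 = -47*1024 - 26 = -48128 - 26 = -48154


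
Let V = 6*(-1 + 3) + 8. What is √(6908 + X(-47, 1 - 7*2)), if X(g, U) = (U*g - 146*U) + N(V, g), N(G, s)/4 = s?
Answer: √9229 ≈ 96.068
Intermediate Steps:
V = 20 (V = 6*2 + 8 = 12 + 8 = 20)
N(G, s) = 4*s
X(g, U) = -146*U + 4*g + U*g (X(g, U) = (U*g - 146*U) + 4*g = (-146*U + U*g) + 4*g = -146*U + 4*g + U*g)
√(6908 + X(-47, 1 - 7*2)) = √(6908 + (-146*(1 - 7*2) + 4*(-47) + (1 - 7*2)*(-47))) = √(6908 + (-146*(1 - 14) - 188 + (1 - 14)*(-47))) = √(6908 + (-146*(-13) - 188 - 13*(-47))) = √(6908 + (1898 - 188 + 611)) = √(6908 + 2321) = √9229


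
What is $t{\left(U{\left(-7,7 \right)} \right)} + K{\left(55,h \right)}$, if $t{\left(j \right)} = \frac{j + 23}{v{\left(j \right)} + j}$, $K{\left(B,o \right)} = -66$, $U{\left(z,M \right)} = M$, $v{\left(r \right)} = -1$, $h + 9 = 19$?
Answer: $-61$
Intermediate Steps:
$h = 10$ ($h = -9 + 19 = 10$)
$t{\left(j \right)} = \frac{23 + j}{-1 + j}$ ($t{\left(j \right)} = \frac{j + 23}{-1 + j} = \frac{23 + j}{-1 + j}$)
$t{\left(U{\left(-7,7 \right)} \right)} + K{\left(55,h \right)} = \frac{23 + 7}{-1 + 7} - 66 = \frac{1}{6} \cdot 30 - 66 = 5 - 66 = -61$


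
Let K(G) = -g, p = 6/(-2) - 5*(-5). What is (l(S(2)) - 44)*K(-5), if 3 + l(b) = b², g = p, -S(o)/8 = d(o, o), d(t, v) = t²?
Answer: -21494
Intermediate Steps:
S(o) = -8*o²
p = 22 (p = 6*(-½) + 25 = -3 + 25 = 22)
g = 22
K(G) = -22 (K(G) = -1*22 = -22)
l(b) = -3 + b²
(l(S(2)) - 44)*K(-5) = ((-3 + (-8*2²)²) - 44)*(-22) = ((-3 + (-8*4)²) - 44)*(-22) = ((-3 + (-32)²) - 44)*(-22) = ((-3 + 1024) - 44)*(-22) = (1021 - 44)*(-22) = 977*(-22) = -21494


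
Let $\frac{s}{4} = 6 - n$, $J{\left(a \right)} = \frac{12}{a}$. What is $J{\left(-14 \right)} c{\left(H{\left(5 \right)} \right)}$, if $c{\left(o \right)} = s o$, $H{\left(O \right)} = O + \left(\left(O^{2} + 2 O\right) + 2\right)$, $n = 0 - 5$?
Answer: $-1584$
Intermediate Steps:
$n = -5$
$H{\left(O \right)} = 2 + O^{2} + 3 O$ ($H{\left(O \right)} = O + \left(2 + O^{2} + 2 O\right) = 2 + O^{2} + 3 O$)
$s = 44$ ($s = 4 \left(6 - -5\right) = 4 \left(6 + 5\right) = 4 \cdot 11 = 44$)
$c{\left(o \right)} = 44 o$
$J{\left(-14 \right)} c{\left(H{\left(5 \right)} \right)} = \frac{12}{-14} \cdot 44 \left(2 + 5^{2} + 3 \cdot 5\right) = 12 \left(- \frac{1}{14}\right) 44 \left(2 + 25 + 15\right) = - \frac{6 \cdot 44 \cdot 42}{7} = \left(- \frac{6}{7}\right) 1848 = -1584$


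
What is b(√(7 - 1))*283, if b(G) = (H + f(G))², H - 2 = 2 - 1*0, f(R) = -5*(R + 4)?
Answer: 114898 + 45280*√6 ≈ 2.2581e+5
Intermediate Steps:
f(R) = -20 - 5*R (f(R) = -5*(4 + R) = -20 - 5*R)
H = 4 (H = 2 + (2 - 1*0) = 2 + (2 + 0) = 2 + 2 = 4)
b(G) = (-16 - 5*G)² (b(G) = (4 + (-20 - 5*G))² = (-16 - 5*G)²)
b(√(7 - 1))*283 = (16 + 5*√(7 - 1))²*283 = (16 + 5*√6)²*283 = 283*(16 + 5*√6)²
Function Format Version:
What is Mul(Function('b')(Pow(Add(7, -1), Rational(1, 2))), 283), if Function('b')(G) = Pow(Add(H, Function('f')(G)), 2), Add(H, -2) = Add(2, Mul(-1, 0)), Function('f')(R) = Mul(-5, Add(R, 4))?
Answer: Add(114898, Mul(45280, Pow(6, Rational(1, 2)))) ≈ 2.2581e+5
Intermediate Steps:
Function('f')(R) = Add(-20, Mul(-5, R)) (Function('f')(R) = Mul(-5, Add(4, R)) = Add(-20, Mul(-5, R)))
H = 4 (H = Add(2, Add(2, Mul(-1, 0))) = Add(2, Add(2, 0)) = Add(2, 2) = 4)
Function('b')(G) = Pow(Add(-16, Mul(-5, G)), 2) (Function('b')(G) = Pow(Add(4, Add(-20, Mul(-5, G))), 2) = Pow(Add(-16, Mul(-5, G)), 2))
Mul(Function('b')(Pow(Add(7, -1), Rational(1, 2))), 283) = Mul(Pow(Add(16, Mul(5, Pow(Add(7, -1), Rational(1, 2)))), 2), 283) = Mul(Pow(Add(16, Mul(5, Pow(6, Rational(1, 2)))), 2), 283) = Mul(283, Pow(Add(16, Mul(5, Pow(6, Rational(1, 2)))), 2))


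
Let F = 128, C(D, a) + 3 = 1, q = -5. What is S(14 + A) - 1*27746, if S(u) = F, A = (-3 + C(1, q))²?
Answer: -27618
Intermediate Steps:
C(D, a) = -2 (C(D, a) = -3 + 1 = -2)
A = 25 (A = (-3 - 2)² = (-5)² = 25)
S(u) = 128
S(14 + A) - 1*27746 = 128 - 1*27746 = 128 - 27746 = -27618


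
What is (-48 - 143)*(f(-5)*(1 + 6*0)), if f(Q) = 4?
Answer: -764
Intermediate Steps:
(-48 - 143)*(f(-5)*(1 + 6*0)) = (-48 - 143)*(4*(1 + 6*0)) = -764*(1 + 0) = -764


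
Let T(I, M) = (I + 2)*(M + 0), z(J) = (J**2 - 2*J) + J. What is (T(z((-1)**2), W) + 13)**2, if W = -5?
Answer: 9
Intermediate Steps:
z(J) = J**2 - J
T(I, M) = M*(2 + I) (T(I, M) = (2 + I)*M = M*(2 + I))
(T(z((-1)**2), W) + 13)**2 = (-5*(2 + (-1)**2*(-1 + (-1)**2)) + 13)**2 = (-5*(2 + 1*(-1 + 1)) + 13)**2 = (-5*(2 + 1*0) + 13)**2 = (-5*(2 + 0) + 13)**2 = (-5*2 + 13)**2 = (-10 + 13)**2 = 3**2 = 9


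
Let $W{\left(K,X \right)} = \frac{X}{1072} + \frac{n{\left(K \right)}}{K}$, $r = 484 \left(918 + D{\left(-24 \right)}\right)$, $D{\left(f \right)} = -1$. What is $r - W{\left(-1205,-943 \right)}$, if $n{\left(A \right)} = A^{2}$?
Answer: $\frac{477076319}{1072} \approx 4.4503 \cdot 10^{5}$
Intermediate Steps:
$r = 443828$ ($r = 484 \left(918 - 1\right) = 484 \cdot 917 = 443828$)
$W{\left(K,X \right)} = K + \frac{X}{1072}$ ($W{\left(K,X \right)} = \frac{X}{1072} + \frac{K^{2}}{K} = X \frac{1}{1072} + K = \frac{X}{1072} + K = K + \frac{X}{1072}$)
$r - W{\left(-1205,-943 \right)} = 443828 - \left(-1205 + \frac{1}{1072} \left(-943\right)\right) = 443828 - \left(-1205 - \frac{943}{1072}\right) = 443828 - - \frac{1292703}{1072} = 443828 + \frac{1292703}{1072} = \frac{477076319}{1072}$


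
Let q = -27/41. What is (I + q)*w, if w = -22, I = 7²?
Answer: -43604/41 ≈ -1063.5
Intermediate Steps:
I = 49
q = -27/41 (q = -27*1/41 = -27/41 ≈ -0.65854)
(I + q)*w = (49 - 27/41)*(-22) = (1982/41)*(-22) = -43604/41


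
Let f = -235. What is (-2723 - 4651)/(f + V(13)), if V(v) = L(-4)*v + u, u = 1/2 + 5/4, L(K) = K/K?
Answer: 29496/881 ≈ 33.480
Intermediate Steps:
L(K) = 1
u = 7/4 (u = 1*(½) + 5*(¼) = ½ + 5/4 = 7/4 ≈ 1.7500)
V(v) = 7/4 + v (V(v) = 1*v + 7/4 = v + 7/4 = 7/4 + v)
(-2723 - 4651)/(f + V(13)) = (-2723 - 4651)/(-235 + (7/4 + 13)) = -7374/(-235 + 59/4) = -7374/(-881/4) = -7374*(-4/881) = 29496/881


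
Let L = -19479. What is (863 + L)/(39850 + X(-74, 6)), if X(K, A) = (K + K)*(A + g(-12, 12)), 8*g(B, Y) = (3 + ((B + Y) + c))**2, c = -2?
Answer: -37232/77887 ≈ -0.47803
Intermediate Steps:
g(B, Y) = (1 + B + Y)**2/8 (g(B, Y) = (3 + ((B + Y) - 2))**2/8 = (3 + (-2 + B + Y))**2/8 = (1 + B + Y)**2/8)
X(K, A) = 2*K*(1/8 + A) (X(K, A) = (K + K)*(A + (1 - 12 + 12)**2/8) = (2*K)*(A + (1/8)*1**2) = (2*K)*(A + (1/8)*1) = (2*K)*(A + 1/8) = (2*K)*(1/8 + A) = 2*K*(1/8 + A))
(863 + L)/(39850 + X(-74, 6)) = (863 - 19479)/(39850 + (1/4)*(-74)*(1 + 8*6)) = -18616/(39850 + (1/4)*(-74)*(1 + 48)) = -18616/(39850 + (1/4)*(-74)*49) = -18616/(39850 - 1813/2) = -18616/77887/2 = -18616*2/77887 = -37232/77887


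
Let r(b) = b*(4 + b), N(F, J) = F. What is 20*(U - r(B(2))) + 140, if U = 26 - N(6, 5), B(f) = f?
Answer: 300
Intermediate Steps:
U = 20 (U = 26 - 1*6 = 26 - 6 = 20)
20*(U - r(B(2))) + 140 = 20*(20 - 2*(4 + 2)) + 140 = 20*(20 - 2*6) + 140 = 20*(20 - 1*12) + 140 = 20*(20 - 12) + 140 = 20*8 + 140 = 160 + 140 = 300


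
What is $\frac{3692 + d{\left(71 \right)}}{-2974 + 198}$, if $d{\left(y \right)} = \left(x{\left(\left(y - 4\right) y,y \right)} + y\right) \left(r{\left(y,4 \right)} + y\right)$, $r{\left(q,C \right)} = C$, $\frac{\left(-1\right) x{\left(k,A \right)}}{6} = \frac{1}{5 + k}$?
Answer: $- \frac{5367313}{1652414} \approx -3.2482$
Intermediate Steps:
$x{\left(k,A \right)} = - \frac{6}{5 + k}$
$d{\left(y \right)} = \left(4 + y\right) \left(y - \frac{6}{5 + y \left(-4 + y\right)}\right)$ ($d{\left(y \right)} = \left(- \frac{6}{5 + \left(y - 4\right) y} + y\right) \left(4 + y\right) = \left(- \frac{6}{5 + \left(-4 + y\right) y} + y\right) \left(4 + y\right) = \left(- \frac{6}{5 + y \left(-4 + y\right)} + y\right) \left(4 + y\right) = \left(y - \frac{6}{5 + y \left(-4 + y\right)}\right) \left(4 + y\right) = \left(4 + y\right) \left(y - \frac{6}{5 + y \left(-4 + y\right)}\right)$)
$\frac{3692 + d{\left(71 \right)}}{-2974 + 198} = \frac{3692 + \frac{-24 + 71^{4} - 11 \cdot 71^{2} + 14 \cdot 71}{5 + 71^{2} - 284}}{-2974 + 198} = \frac{3692 + \frac{-24 + 25411681 - 55451 + 994}{5 + 5041 - 284}}{-2776} = \left(3692 + \frac{-24 + 25411681 - 55451 + 994}{4762}\right) \left(- \frac{1}{2776}\right) = \left(3692 + \frac{1}{4762} \cdot 25357200\right) \left(- \frac{1}{2776}\right) = \left(3692 + \frac{12678600}{2381}\right) \left(- \frac{1}{2776}\right) = \frac{21469252}{2381} \left(- \frac{1}{2776}\right) = - \frac{5367313}{1652414}$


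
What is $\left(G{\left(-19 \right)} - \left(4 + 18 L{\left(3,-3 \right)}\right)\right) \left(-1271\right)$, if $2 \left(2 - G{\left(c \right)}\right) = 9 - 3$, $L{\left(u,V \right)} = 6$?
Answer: $143623$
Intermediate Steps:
$G{\left(c \right)} = -1$ ($G{\left(c \right)} = 2 - \frac{9 - 3}{2} = 2 - 3 = -1$)
$\left(G{\left(-19 \right)} - \left(4 + 18 L{\left(3,-3 \right)}\right)\right) \left(-1271\right) = \left(-1 - 112\right) \left(-1271\right) = \left(-113\right) \left(-1271\right) = 143623$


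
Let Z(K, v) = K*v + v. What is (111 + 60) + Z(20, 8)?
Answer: 339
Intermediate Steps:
Z(K, v) = v + K*v
(111 + 60) + Z(20, 8) = (111 + 60) + 8*(1 + 20) = 171 + 8*21 = 171 + 168 = 339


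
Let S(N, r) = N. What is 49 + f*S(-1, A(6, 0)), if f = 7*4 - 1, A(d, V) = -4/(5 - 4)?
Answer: 22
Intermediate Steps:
A(d, V) = -4 (A(d, V) = -4/1 = -4*1 = -4)
f = 27 (f = 28 - 1 = 27)
49 + f*S(-1, A(6, 0)) = 49 + 27*(-1) = 49 - 27 = 22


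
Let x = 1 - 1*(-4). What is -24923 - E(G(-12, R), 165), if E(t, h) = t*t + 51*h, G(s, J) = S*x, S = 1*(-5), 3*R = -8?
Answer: -33963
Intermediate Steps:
R = -8/3 (R = (⅓)*(-8) = -8/3 ≈ -2.6667)
x = 5 (x = 1 + 4 = 5)
S = -5
G(s, J) = -25 (G(s, J) = -5*5 = -25)
E(t, h) = t² + 51*h
-24923 - E(G(-12, R), 165) = -24923 - ((-25)² + 51*165) = -24923 - (625 + 8415) = -24923 - 1*9040 = -24923 - 9040 = -33963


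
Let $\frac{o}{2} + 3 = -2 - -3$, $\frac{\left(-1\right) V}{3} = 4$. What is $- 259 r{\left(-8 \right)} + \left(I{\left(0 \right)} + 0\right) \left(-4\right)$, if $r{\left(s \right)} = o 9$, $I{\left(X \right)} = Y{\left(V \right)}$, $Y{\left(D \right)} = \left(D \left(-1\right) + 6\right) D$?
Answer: $10188$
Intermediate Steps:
$V = -12$ ($V = \left(-3\right) 4 = -12$)
$o = -4$ ($o = -6 + 2 \left(-2 - -3\right) = -6 + 2 \left(-2 + 3\right) = -6 + 2 \cdot 1 = -6 + 2 = -4$)
$Y{\left(D \right)} = D \left(6 - D\right)$ ($Y{\left(D \right)} = \left(- D + 6\right) D = \left(6 - D\right) D = D \left(6 - D\right)$)
$I{\left(X \right)} = -216$ ($I{\left(X \right)} = - 12 \left(6 - -12\right) = - 12 \left(6 + 12\right) = \left(-12\right) 18 = -216$)
$r{\left(s \right)} = -36$ ($r{\left(s \right)} = \left(-4\right) 9 = -36$)
$- 259 r{\left(-8 \right)} + \left(I{\left(0 \right)} + 0\right) \left(-4\right) = \left(-259\right) \left(-36\right) + \left(-216 + 0\right) \left(-4\right) = 9324 - -864 = 9324 + 864 = 10188$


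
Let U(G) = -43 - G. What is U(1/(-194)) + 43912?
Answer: 8510587/194 ≈ 43869.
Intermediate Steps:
U(1/(-194)) + 43912 = (-43 - 1/(-194)) + 43912 = (-43 - 1*(-1/194)) + 43912 = (-43 + 1/194) + 43912 = -8341/194 + 43912 = 8510587/194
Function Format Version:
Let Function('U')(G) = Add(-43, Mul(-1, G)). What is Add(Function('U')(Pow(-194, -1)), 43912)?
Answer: Rational(8510587, 194) ≈ 43869.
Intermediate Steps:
Add(Function('U')(Pow(-194, -1)), 43912) = Add(Add(-43, Mul(-1, Pow(-194, -1))), 43912) = Add(Add(-43, Mul(-1, Rational(-1, 194))), 43912) = Add(Add(-43, Rational(1, 194)), 43912) = Add(Rational(-8341, 194), 43912) = Rational(8510587, 194)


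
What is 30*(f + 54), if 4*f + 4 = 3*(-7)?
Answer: 2865/2 ≈ 1432.5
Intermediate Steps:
f = -25/4 (f = -1 + (3*(-7))/4 = -1 + (¼)*(-21) = -1 - 21/4 = -25/4 ≈ -6.2500)
30*(f + 54) = 30*(-25/4 + 54) = 30*(191/4) = 2865/2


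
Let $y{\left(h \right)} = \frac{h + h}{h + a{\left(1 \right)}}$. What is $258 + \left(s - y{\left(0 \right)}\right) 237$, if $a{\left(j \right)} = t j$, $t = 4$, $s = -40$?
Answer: $-9222$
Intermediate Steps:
$a{\left(j \right)} = 4 j$
$y{\left(h \right)} = \frac{2 h}{4 + h}$ ($y{\left(h \right)} = \frac{h + h}{h + 4 \cdot 1} = \frac{2 h}{h + 4} = \frac{2 h}{4 + h}$)
$258 + \left(s - y{\left(0 \right)}\right) 237 = 258 + \left(-40 - 2 \cdot 0 \frac{1}{4 + 0}\right) 237 = 258 + \left(-40 - 2 \cdot 0 \cdot \frac{1}{4}\right) 237 = 258 + \left(-40 - 0\right) 237 = 258 + \left(-40 + 0\right) 237 = 258 - 9480 = -9222$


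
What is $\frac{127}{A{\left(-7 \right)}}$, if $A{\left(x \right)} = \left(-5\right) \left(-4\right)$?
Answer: $\frac{127}{20} \approx 6.35$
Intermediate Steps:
$A{\left(x \right)} = 20$
$\frac{127}{A{\left(-7 \right)}} = \frac{127}{20}$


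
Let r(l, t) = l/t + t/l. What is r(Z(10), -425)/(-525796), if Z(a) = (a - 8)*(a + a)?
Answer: 7289/357541280 ≈ 2.0386e-5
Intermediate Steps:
Z(a) = 2*a*(-8 + a) (Z(a) = (-8 + a)*(2*a) = 2*a*(-8 + a))
r(Z(10), -425)/(-525796) = ((2*10*(-8 + 10))/(-425) - 425*1/(20*(-8 + 10)))/(-525796) = ((2*10*2)*(-1/425) - 425/(2*10*2))*(-1/525796) = (40*(-1/425) - 425/40)*(-1/525796) = (-8/85 - 425*1/40)*(-1/525796) = (-8/85 - 85/8)*(-1/525796) = -7289/680*(-1/525796) = 7289/357541280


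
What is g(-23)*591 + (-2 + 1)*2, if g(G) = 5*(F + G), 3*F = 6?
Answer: -62057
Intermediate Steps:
F = 2 (F = (⅓)*6 = 2)
g(G) = 10 + 5*G (g(G) = 5*(2 + G) = 10 + 5*G)
g(-23)*591 + (-2 + 1)*2 = (10 + 5*(-23))*591 + (-2 + 1)*2 = (10 - 115)*591 - 1*2 = -105*591 - 2 = -62055 - 2 = -62057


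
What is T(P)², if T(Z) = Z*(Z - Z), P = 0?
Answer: 0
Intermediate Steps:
T(Z) = 0 (T(Z) = Z*0 = 0)
T(P)² = 0² = 0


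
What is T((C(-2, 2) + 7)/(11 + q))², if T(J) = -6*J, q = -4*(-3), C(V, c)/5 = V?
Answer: 324/529 ≈ 0.61248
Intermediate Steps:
C(V, c) = 5*V
q = 12
T((C(-2, 2) + 7)/(11 + q))² = (-6*(5*(-2) + 7)/(11 + 12))² = (-6*(-10 + 7)/23)² = (-(-18)/23)² = (-6*(-3/23))² = (18/23)² = 324/529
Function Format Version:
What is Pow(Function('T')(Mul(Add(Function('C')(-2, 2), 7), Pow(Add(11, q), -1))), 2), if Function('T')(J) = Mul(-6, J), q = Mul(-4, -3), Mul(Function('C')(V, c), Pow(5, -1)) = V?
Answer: Rational(324, 529) ≈ 0.61248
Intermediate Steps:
Function('C')(V, c) = Mul(5, V)
q = 12
Pow(Function('T')(Mul(Add(Function('C')(-2, 2), 7), Pow(Add(11, q), -1))), 2) = Pow(Mul(-6, Mul(Add(Mul(5, -2), 7), Pow(Add(11, 12), -1))), 2) = Pow(Mul(-6, Mul(Add(-10, 7), Pow(23, -1))), 2) = Pow(Mul(-6, Mul(-3, Rational(1, 23))), 2) = Pow(Mul(-6, Rational(-3, 23)), 2) = Pow(Rational(18, 23), 2) = Rational(324, 529)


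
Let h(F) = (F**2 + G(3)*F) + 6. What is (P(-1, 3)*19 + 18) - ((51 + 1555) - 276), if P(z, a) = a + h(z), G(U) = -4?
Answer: -1046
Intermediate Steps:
h(F) = 6 + F**2 - 4*F (h(F) = (F**2 - 4*F) + 6 = 6 + F**2 - 4*F)
P(z, a) = 6 + a + z**2 - 4*z (P(z, a) = a + (6 + z**2 - 4*z) = 6 + a + z**2 - 4*z)
(P(-1, 3)*19 + 18) - ((51 + 1555) - 276) = ((6 + 3 + (-1)**2 - 4*(-1))*19 + 18) - ((51 + 1555) - 276) = ((6 + 3 + 1 + 4)*19 + 18) - (1606 - 276) = (14*19 + 18) - 1*1330 = (266 + 18) - 1330 = 284 - 1330 = -1046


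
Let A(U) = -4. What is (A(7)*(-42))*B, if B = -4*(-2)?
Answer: 1344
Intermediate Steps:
B = 8
(A(7)*(-42))*B = -4*(-42)*8 = 168*8 = 1344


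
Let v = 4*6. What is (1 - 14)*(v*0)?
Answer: 0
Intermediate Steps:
v = 24
(1 - 14)*(v*0) = (1 - 14)*(24*0) = -13*0 = 0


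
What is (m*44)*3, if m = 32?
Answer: 4224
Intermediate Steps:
(m*44)*3 = (32*44)*3 = 1408*3 = 4224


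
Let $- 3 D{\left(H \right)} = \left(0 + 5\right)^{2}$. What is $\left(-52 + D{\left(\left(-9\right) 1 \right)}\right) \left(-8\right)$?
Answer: $\frac{1448}{3} \approx 482.67$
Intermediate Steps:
$D{\left(H \right)} = - \frac{25}{3}$ ($D{\left(H \right)} = - \frac{\left(0 + 5\right)^{2}}{3} = - \frac{5^{2}}{3} = \left(- \frac{1}{3}\right) 25 = - \frac{25}{3}$)
$\left(-52 + D{\left(\left(-9\right) 1 \right)}\right) \left(-8\right) = \left(-52 - \frac{25}{3}\right) \left(-8\right) = \left(- \frac{181}{3}\right) \left(-8\right) = \frac{1448}{3}$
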